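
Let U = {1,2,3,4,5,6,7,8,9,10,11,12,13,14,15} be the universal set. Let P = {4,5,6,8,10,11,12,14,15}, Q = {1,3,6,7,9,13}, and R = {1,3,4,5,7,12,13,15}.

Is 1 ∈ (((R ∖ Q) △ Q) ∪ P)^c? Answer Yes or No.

No

1 ∈ R and 1 ∈ Q, so 1 ∉ R ∖ Q
1 ∉ (R ∖ Q) and 1 ∈ Q, so 1 ∈ (R ∖ Q) △ Q
1 ∈ ((R ∖ Q) △ Q) and 1 ∉ P, so 1 ∈ ((R ∖ Q) △ Q) ∪ P
1 ∉ (((R ∖ Q) △ Q) ∪ P)^c since 1 ∈ (((R ∖ Q) △ Q) ∪ P)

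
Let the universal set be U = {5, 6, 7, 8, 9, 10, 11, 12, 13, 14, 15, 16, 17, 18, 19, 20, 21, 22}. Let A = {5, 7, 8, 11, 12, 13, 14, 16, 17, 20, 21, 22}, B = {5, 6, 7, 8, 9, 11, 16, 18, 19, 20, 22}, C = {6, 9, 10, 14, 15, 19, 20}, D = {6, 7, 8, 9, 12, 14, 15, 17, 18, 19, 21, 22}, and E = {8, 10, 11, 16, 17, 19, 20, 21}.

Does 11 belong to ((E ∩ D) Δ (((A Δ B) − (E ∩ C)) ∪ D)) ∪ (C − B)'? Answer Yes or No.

Yes

11 ∈ E and 11 ∉ D, so 11 ∉ E ∩ D
11 ∈ A and 11 ∈ B, so 11 ∉ A Δ B
11 ∈ E and 11 ∉ C, so 11 ∉ E ∩ C
11 ∉ (A Δ B) and 11 ∉ (E ∩ C), so 11 ∉ (A Δ B) − (E ∩ C)
11 ∉ ((A Δ B) − (E ∩ C)) and 11 ∉ D, so 11 ∉ ((A Δ B) − (E ∩ C)) ∪ D
11 ∉ (E ∩ D) and 11 ∉ (((A Δ B) − (E ∩ C)) ∪ D), so 11 ∉ (E ∩ D) Δ (((A Δ B) − (E ∩ C)) ∪ D)
11 ∉ C and 11 ∈ B, so 11 ∉ C − B
11 ∈ (C − B)' since 11 ∉ (C − B)
11 ∉ ((E ∩ D) Δ (((A Δ B) − (E ∩ C)) ∪ D)) and 11 ∈ (C − B)', so 11 ∈ ((E ∩ D) Δ (((A Δ B) − (E ∩ C)) ∪ D)) ∪ (C − B)'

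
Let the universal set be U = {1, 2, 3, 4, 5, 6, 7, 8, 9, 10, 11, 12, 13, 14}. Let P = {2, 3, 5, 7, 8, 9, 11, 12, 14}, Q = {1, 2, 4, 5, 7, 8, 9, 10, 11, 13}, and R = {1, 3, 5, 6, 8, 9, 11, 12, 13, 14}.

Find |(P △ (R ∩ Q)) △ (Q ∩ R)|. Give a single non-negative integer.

R ∩ Q = {1, 5, 8, 9, 11, 13}
P △ (R ∩ Q) = {1, 2, 3, 7, 12, 13, 14}
Q ∩ R = {1, 5, 8, 9, 11, 13}
(P △ (R ∩ Q)) △ (Q ∩ R) = {2, 3, 5, 7, 8, 9, 11, 12, 14}
|(P △ (R ∩ Q)) △ (Q ∩ R)| = 9

9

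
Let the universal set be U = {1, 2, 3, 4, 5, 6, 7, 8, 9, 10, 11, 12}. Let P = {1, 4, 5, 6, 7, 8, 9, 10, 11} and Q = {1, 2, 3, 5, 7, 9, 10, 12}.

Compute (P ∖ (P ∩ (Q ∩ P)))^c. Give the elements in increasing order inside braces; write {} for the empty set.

Q ∩ P = {1, 5, 7, 9, 10}
P ∩ (Q ∩ P) = {1, 5, 7, 9, 10}
P ∖ (P ∩ (Q ∩ P)) = {4, 6, 8, 11}
(P ∖ (P ∩ (Q ∩ P)))^c = {1, 2, 3, 5, 7, 9, 10, 12}

{1, 2, 3, 5, 7, 9, 10, 12}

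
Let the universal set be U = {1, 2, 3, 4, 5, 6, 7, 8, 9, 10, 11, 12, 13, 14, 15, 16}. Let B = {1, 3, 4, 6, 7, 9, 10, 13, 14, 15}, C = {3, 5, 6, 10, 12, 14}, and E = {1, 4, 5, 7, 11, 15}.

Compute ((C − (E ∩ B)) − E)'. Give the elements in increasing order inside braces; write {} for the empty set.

{1, 2, 4, 5, 7, 8, 9, 11, 13, 15, 16}

E ∩ B = {1, 4, 7, 15}
C − (E ∩ B) = {3, 5, 6, 10, 12, 14}
(C − (E ∩ B)) − E = {3, 6, 10, 12, 14}
((C − (E ∩ B)) − E)' = {1, 2, 4, 5, 7, 8, 9, 11, 13, 15, 16}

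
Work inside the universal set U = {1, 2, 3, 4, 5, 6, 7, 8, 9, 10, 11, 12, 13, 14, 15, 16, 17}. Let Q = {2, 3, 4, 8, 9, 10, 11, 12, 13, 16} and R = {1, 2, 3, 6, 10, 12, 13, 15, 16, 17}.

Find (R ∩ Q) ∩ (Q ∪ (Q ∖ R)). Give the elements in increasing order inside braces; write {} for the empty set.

{2, 3, 10, 12, 13, 16}

R ∩ Q = {2, 3, 10, 12, 13, 16}
Q ∖ R = {4, 8, 9, 11}
Q ∪ (Q ∖ R) = {2, 3, 4, 8, 9, 10, 11, 12, 13, 16}
(R ∩ Q) ∩ (Q ∪ (Q ∖ R)) = {2, 3, 10, 12, 13, 16}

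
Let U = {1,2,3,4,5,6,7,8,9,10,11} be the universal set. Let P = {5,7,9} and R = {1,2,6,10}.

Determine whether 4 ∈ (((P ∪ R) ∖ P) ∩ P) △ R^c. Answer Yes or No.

4 ∉ P and 4 ∉ R, so 4 ∉ P ∪ R
4 ∉ (P ∪ R) and 4 ∉ P, so 4 ∉ (P ∪ R) ∖ P
4 ∉ ((P ∪ R) ∖ P) and 4 ∉ P, so 4 ∉ ((P ∪ R) ∖ P) ∩ P
4 ∉ R, so 4 ∈ R^c
4 ∉ (((P ∪ R) ∖ P) ∩ P) and 4 ∈ R^c, so 4 ∈ (((P ∪ R) ∖ P) ∩ P) △ R^c

Yes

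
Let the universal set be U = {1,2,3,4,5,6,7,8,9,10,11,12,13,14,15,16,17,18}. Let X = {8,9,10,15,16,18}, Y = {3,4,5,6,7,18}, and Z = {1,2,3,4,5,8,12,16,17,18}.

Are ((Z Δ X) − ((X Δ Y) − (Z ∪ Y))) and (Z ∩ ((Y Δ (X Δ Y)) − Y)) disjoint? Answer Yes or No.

Yes

Z Δ X = {1,2,3,4,5,9,10,12,15,17}
X Δ Y = {3,4,5,6,7,8,9,10,15,16}
Z ∪ Y = {1,2,3,4,5,6,7,8,12,16,17,18}
(X Δ Y) − (Z ∪ Y) = {9,10,15}
(Z Δ X) − ((X Δ Y) − (Z ∪ Y)) = {1,2,3,4,5,12,17}
Y Δ (X Δ Y) = {8,9,10,15,16,18}
(Y Δ (X Δ Y)) − Y = {8,9,10,15,16}
Z ∩ ((Y Δ (X Δ Y)) − Y) = {8,16}
{1,2,3,4,5,12,17} and {8,16} share no elements.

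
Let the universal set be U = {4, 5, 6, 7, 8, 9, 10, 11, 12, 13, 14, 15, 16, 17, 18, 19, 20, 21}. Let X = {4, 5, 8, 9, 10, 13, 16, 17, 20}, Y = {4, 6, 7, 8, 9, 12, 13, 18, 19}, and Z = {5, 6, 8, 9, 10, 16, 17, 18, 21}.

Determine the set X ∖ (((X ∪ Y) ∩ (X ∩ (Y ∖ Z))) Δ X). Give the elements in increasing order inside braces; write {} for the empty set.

{4, 13}

X ∪ Y = {4, 5, 6, 7, 8, 9, 10, 12, 13, 16, 17, 18, 19, 20}
Y ∖ Z = {4, 7, 12, 13, 19}
X ∩ (Y ∖ Z) = {4, 13}
(X ∪ Y) ∩ (X ∩ (Y ∖ Z)) = {4, 13}
((X ∪ Y) ∩ (X ∩ (Y ∖ Z))) Δ X = {5, 8, 9, 10, 16, 17, 20}
X ∖ (((X ∪ Y) ∩ (X ∩ (Y ∖ Z))) Δ X) = {4, 13}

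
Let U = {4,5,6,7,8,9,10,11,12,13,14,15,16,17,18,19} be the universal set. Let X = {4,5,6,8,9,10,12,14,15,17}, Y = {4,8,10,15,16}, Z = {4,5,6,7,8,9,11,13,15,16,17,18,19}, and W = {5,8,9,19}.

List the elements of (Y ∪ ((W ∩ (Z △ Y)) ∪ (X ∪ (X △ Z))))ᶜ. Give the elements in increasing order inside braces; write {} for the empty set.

Z △ Y = {5,6,7,9,10,11,13,17,18,19}
W ∩ (Z △ Y) = {5,9,19}
X △ Z = {7,10,11,12,13,14,16,18,19}
X ∪ (X △ Z) = {4,5,6,7,8,9,10,11,12,13,14,15,16,17,18,19}
(W ∩ (Z △ Y)) ∪ (X ∪ (X △ Z)) = {4,5,6,7,8,9,10,11,12,13,14,15,16,17,18,19}
Y ∪ ((W ∩ (Z △ Y)) ∪ (X ∪ (X △ Z))) = {4,5,6,7,8,9,10,11,12,13,14,15,16,17,18,19}
(Y ∪ ((W ∩ (Z △ Y)) ∪ (X ∪ (X △ Z))))ᶜ = {}

{}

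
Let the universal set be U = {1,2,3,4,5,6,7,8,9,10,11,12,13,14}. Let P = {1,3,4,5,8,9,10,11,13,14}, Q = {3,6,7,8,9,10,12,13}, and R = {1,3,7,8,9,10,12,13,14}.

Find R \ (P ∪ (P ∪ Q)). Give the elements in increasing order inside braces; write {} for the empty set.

{}

P ∪ Q = {1,3,4,5,6,7,8,9,10,11,12,13,14}
P ∪ (P ∪ Q) = {1,3,4,5,6,7,8,9,10,11,12,13,14}
R \ (P ∪ (P ∪ Q)) = {}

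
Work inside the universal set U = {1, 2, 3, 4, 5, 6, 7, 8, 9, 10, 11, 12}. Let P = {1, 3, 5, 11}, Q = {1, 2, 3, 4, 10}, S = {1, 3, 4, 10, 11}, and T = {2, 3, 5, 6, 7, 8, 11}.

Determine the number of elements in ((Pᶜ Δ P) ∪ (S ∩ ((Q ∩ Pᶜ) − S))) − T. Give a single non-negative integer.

Pᶜ = {2, 4, 6, 7, 8, 9, 10, 12}
Pᶜ Δ P = {1, 2, 3, 4, 5, 6, 7, 8, 9, 10, 11, 12}
Q ∩ Pᶜ = {2, 4, 10}
(Q ∩ Pᶜ) − S = {2}
S ∩ ((Q ∩ Pᶜ) − S) = {}
(Pᶜ Δ P) ∪ (S ∩ ((Q ∩ Pᶜ) − S)) = {1, 2, 3, 4, 5, 6, 7, 8, 9, 10, 11, 12}
((Pᶜ Δ P) ∪ (S ∩ ((Q ∩ Pᶜ) − S))) − T = {1, 4, 9, 10, 12}
|((Pᶜ Δ P) ∪ (S ∩ ((Q ∩ Pᶜ) − S))) − T| = 5

5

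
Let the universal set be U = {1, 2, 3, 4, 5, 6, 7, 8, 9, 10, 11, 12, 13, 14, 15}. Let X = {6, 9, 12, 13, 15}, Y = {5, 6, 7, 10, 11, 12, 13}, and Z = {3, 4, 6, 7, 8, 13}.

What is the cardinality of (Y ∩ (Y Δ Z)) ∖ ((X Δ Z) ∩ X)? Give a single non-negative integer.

Y Δ Z = {3, 4, 5, 8, 10, 11, 12}
Y ∩ (Y Δ Z) = {5, 10, 11, 12}
X Δ Z = {3, 4, 7, 8, 9, 12, 15}
(X Δ Z) ∩ X = {9, 12, 15}
(Y ∩ (Y Δ Z)) ∖ ((X Δ Z) ∩ X) = {5, 10, 11}
|(Y ∩ (Y Δ Z)) ∖ ((X Δ Z) ∩ X)| = 3

3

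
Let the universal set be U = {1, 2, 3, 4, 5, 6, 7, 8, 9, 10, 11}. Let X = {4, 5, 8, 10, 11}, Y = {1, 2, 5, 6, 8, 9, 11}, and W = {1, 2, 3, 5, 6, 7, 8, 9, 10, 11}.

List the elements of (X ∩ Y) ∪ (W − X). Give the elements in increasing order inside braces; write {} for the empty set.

{1, 2, 3, 5, 6, 7, 8, 9, 11}

X ∩ Y = {5, 8, 11}
W − X = {1, 2, 3, 6, 7, 9}
(X ∩ Y) ∪ (W − X) = {1, 2, 3, 5, 6, 7, 8, 9, 11}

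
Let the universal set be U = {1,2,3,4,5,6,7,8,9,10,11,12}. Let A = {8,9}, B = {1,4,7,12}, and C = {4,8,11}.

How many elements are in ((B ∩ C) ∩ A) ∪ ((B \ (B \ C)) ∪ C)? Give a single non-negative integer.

B ∩ C = {4}
(B ∩ C) ∩ A = {}
B \ C = {1,7,12}
B \ (B \ C) = {4}
(B \ (B \ C)) ∪ C = {4,8,11}
((B ∩ C) ∩ A) ∪ ((B \ (B \ C)) ∪ C) = {4,8,11}
|((B ∩ C) ∩ A) ∪ ((B \ (B \ C)) ∪ C)| = 3

3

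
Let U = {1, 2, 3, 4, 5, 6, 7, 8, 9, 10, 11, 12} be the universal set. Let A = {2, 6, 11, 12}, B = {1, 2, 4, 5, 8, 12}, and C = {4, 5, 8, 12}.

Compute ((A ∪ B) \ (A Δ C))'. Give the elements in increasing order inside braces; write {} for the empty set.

{2, 3, 4, 5, 6, 7, 8, 9, 10, 11}

A ∪ B = {1, 2, 4, 5, 6, 8, 11, 12}
A Δ C = {2, 4, 5, 6, 8, 11}
(A ∪ B) \ (A Δ C) = {1, 12}
((A ∪ B) \ (A Δ C))' = {2, 3, 4, 5, 6, 7, 8, 9, 10, 11}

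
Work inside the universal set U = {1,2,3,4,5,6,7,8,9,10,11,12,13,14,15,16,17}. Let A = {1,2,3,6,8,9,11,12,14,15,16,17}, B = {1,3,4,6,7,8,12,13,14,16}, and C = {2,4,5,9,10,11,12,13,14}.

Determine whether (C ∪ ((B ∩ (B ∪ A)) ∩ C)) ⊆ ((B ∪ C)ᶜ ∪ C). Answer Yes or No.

B ∪ A = {1,2,3,4,6,7,8,9,11,12,13,14,15,16,17}
B ∩ (B ∪ A) = {1,3,4,6,7,8,12,13,14,16}
(B ∩ (B ∪ A)) ∩ C = {4,12,13,14}
C ∪ ((B ∩ (B ∪ A)) ∩ C) = {2,4,5,9,10,11,12,13,14}
B ∪ C = {1,2,3,4,5,6,7,8,9,10,11,12,13,14,16}
(B ∪ C)ᶜ = {15,17}
(B ∪ C)ᶜ ∪ C = {2,4,5,9,10,11,12,13,14,15,17}
Every element of {2,4,5,9,10,11,12,13,14} is in {2,4,5,9,10,11,12,13,14,15,17}, so C ∪ ((B ∩ (B ∪ A)) ∩ C) ⊆ (B ∪ C)ᶜ ∪ C.

Yes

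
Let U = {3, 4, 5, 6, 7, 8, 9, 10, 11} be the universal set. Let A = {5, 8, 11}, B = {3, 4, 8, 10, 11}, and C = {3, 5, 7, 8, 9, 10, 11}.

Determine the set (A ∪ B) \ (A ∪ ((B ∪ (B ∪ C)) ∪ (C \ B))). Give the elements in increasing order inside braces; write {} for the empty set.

{}

A ∪ B = {3, 4, 5, 8, 10, 11}
B ∪ C = {3, 4, 5, 7, 8, 9, 10, 11}
B ∪ (B ∪ C) = {3, 4, 5, 7, 8, 9, 10, 11}
C \ B = {5, 7, 9}
(B ∪ (B ∪ C)) ∪ (C \ B) = {3, 4, 5, 7, 8, 9, 10, 11}
A ∪ ((B ∪ (B ∪ C)) ∪ (C \ B)) = {3, 4, 5, 7, 8, 9, 10, 11}
(A ∪ B) \ (A ∪ ((B ∪ (B ∪ C)) ∪ (C \ B))) = {}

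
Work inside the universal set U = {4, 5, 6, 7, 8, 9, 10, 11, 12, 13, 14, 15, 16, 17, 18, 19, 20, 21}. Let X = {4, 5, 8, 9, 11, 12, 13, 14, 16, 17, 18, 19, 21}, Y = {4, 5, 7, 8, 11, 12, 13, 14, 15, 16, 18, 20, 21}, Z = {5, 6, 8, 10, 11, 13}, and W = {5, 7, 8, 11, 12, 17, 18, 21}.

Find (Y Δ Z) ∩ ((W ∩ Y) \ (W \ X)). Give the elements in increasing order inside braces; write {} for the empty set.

Y Δ Z = {4, 6, 7, 10, 12, 14, 15, 16, 18, 20, 21}
W ∩ Y = {5, 7, 8, 11, 12, 18, 21}
W \ X = {7}
(W ∩ Y) \ (W \ X) = {5, 8, 11, 12, 18, 21}
(Y Δ Z) ∩ ((W ∩ Y) \ (W \ X)) = {12, 18, 21}

{12, 18, 21}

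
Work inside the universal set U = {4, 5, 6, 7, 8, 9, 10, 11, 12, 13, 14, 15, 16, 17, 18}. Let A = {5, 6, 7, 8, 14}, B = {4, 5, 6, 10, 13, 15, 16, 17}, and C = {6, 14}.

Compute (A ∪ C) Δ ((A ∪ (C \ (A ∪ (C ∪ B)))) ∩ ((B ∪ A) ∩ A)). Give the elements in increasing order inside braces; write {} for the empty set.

A ∪ C = {5, 6, 7, 8, 14}
C ∪ B = {4, 5, 6, 10, 13, 14, 15, 16, 17}
A ∪ (C ∪ B) = {4, 5, 6, 7, 8, 10, 13, 14, 15, 16, 17}
C \ (A ∪ (C ∪ B)) = {}
A ∪ (C \ (A ∪ (C ∪ B))) = {5, 6, 7, 8, 14}
B ∪ A = {4, 5, 6, 7, 8, 10, 13, 14, 15, 16, 17}
(B ∪ A) ∩ A = {5, 6, 7, 8, 14}
(A ∪ (C \ (A ∪ (C ∪ B)))) ∩ ((B ∪ A) ∩ A) = {5, 6, 7, 8, 14}
(A ∪ C) Δ ((A ∪ (C \ (A ∪ (C ∪ B)))) ∩ ((B ∪ A) ∩ A)) = {}

{}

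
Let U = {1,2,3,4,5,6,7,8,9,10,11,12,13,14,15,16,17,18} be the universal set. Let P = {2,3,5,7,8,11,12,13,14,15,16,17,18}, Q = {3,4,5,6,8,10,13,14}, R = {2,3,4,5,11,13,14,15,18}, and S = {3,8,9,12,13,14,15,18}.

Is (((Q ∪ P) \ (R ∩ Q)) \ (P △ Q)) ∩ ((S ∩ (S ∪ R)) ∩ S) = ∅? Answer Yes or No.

Q ∪ P = {2,3,4,5,6,7,8,10,11,12,13,14,15,16,17,18}
R ∩ Q = {3,4,5,13,14}
(Q ∪ P) \ (R ∩ Q) = {2,6,7,8,10,11,12,15,16,17,18}
P △ Q = {2,4,6,7,10,11,12,15,16,17,18}
((Q ∪ P) \ (R ∩ Q)) \ (P △ Q) = {8}
S ∪ R = {2,3,4,5,8,9,11,12,13,14,15,18}
S ∩ (S ∪ R) = {3,8,9,12,13,14,15,18}
(S ∩ (S ∪ R)) ∩ S = {3,8,9,12,13,14,15,18}
8 lies in both, so they are not disjoint.

No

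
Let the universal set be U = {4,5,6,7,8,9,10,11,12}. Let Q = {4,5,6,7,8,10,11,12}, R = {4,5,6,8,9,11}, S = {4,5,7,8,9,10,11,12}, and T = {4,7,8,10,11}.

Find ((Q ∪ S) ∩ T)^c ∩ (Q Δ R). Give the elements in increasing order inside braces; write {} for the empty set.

{9,12}

Q ∪ S = {4,5,6,7,8,9,10,11,12}
(Q ∪ S) ∩ T = {4,7,8,10,11}
((Q ∪ S) ∩ T)^c = {5,6,9,12}
Q Δ R = {7,9,10,12}
((Q ∪ S) ∩ T)^c ∩ (Q Δ R) = {9,12}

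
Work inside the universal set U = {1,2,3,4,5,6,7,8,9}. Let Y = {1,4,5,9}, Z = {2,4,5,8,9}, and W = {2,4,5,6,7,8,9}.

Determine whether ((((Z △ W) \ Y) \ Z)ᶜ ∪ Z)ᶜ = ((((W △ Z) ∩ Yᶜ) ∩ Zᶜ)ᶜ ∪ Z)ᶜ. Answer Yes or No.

Z △ W = {6,7}
(Z △ W) \ Y = {6,7}
((Z △ W) \ Y) \ Z = {6,7}
(((Z △ W) \ Y) \ Z)ᶜ = {1,2,3,4,5,8,9}
(((Z △ W) \ Y) \ Z)ᶜ ∪ Z = {1,2,3,4,5,8,9}
((((Z △ W) \ Y) \ Z)ᶜ ∪ Z)ᶜ = {6,7}
W △ Z = {6,7}
Yᶜ = {2,3,6,7,8}
(W △ Z) ∩ Yᶜ = {6,7}
Zᶜ = {1,3,6,7}
((W △ Z) ∩ Yᶜ) ∩ Zᶜ = {6,7}
(((W △ Z) ∩ Yᶜ) ∩ Zᶜ)ᶜ = {1,2,3,4,5,8,9}
(((W △ Z) ∩ Yᶜ) ∩ Zᶜ)ᶜ ∪ Z = {1,2,3,4,5,8,9}
((((W △ Z) ∩ Yᶜ) ∩ Zᶜ)ᶜ ∪ Z)ᶜ = {6,7}
Both equal {6,7}, so ((((Z △ W) \ Y) \ Z)ᶜ ∪ Z)ᶜ = ((((W △ Z) ∩ Yᶜ) ∩ Zᶜ)ᶜ ∪ Z)ᶜ.

Yes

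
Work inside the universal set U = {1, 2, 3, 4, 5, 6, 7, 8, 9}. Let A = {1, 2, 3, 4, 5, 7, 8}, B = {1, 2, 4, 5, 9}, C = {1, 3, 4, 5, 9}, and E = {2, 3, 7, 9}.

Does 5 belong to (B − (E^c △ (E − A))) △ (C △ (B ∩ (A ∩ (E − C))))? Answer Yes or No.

5 ∉ E, so 5 ∈ E^c
5 ∉ E and 5 ∈ A, so 5 ∉ E − A
5 ∈ E^c and 5 ∉ (E − A), so 5 ∈ E^c △ (E − A)
5 ∈ B and 5 ∈ (E^c △ (E − A)), so 5 ∉ B − (E^c △ (E − A))
5 ∉ E and 5 ∈ C, so 5 ∉ E − C
5 ∈ A and 5 ∉ (E − C), so 5 ∉ A ∩ (E − C)
5 ∈ B and 5 ∉ (A ∩ (E − C)), so 5 ∉ B ∩ (A ∩ (E − C))
5 ∈ C and 5 ∉ (B ∩ (A ∩ (E − C))), so 5 ∈ C △ (B ∩ (A ∩ (E − C)))
5 ∉ (B − (E^c △ (E − A))) and 5 ∈ (C △ (B ∩ (A ∩ (E − C)))), so 5 ∈ (B − (E^c △ (E − A))) △ (C △ (B ∩ (A ∩ (E − C))))

Yes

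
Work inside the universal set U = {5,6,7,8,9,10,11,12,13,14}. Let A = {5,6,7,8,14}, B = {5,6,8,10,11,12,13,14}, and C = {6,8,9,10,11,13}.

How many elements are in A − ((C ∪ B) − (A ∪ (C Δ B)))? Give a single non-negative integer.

C ∪ B = {5,6,8,9,10,11,12,13,14}
C Δ B = {5,9,12,14}
A ∪ (C Δ B) = {5,6,7,8,9,12,14}
(C ∪ B) − (A ∪ (C Δ B)) = {10,11,13}
A − ((C ∪ B) − (A ∪ (C Δ B))) = {5,6,7,8,14}
|A − ((C ∪ B) − (A ∪ (C Δ B)))| = 5

5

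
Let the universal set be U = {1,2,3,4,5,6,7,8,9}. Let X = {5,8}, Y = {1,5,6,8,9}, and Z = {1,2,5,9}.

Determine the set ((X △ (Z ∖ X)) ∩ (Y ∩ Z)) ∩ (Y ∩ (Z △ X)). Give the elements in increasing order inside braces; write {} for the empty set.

Z ∖ X = {1,2,9}
X △ (Z ∖ X) = {1,2,5,8,9}
Y ∩ Z = {1,5,9}
(X △ (Z ∖ X)) ∩ (Y ∩ Z) = {1,5,9}
Z △ X = {1,2,8,9}
Y ∩ (Z △ X) = {1,8,9}
((X △ (Z ∖ X)) ∩ (Y ∩ Z)) ∩ (Y ∩ (Z △ X)) = {1,9}

{1,9}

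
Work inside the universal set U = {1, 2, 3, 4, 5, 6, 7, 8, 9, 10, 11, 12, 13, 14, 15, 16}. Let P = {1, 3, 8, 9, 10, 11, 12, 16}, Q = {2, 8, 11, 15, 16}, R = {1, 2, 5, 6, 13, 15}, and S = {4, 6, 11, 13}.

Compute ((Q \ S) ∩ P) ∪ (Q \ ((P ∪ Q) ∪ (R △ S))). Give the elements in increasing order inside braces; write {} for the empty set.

Q \ S = {2, 8, 15, 16}
(Q \ S) ∩ P = {8, 16}
P ∪ Q = {1, 2, 3, 8, 9, 10, 11, 12, 15, 16}
R △ S = {1, 2, 4, 5, 11, 15}
(P ∪ Q) ∪ (R △ S) = {1, 2, 3, 4, 5, 8, 9, 10, 11, 12, 15, 16}
Q \ ((P ∪ Q) ∪ (R △ S)) = {}
((Q \ S) ∩ P) ∪ (Q \ ((P ∪ Q) ∪ (R △ S))) = {8, 16}

{8, 16}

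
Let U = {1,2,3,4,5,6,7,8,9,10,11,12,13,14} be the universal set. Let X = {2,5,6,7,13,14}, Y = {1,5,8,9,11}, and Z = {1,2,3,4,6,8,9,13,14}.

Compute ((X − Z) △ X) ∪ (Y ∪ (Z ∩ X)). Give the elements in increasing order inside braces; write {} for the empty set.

X − Z = {5,7}
(X − Z) △ X = {2,6,13,14}
Z ∩ X = {2,6,13,14}
Y ∪ (Z ∩ X) = {1,2,5,6,8,9,11,13,14}
((X − Z) △ X) ∪ (Y ∪ (Z ∩ X)) = {1,2,5,6,8,9,11,13,14}

{1,2,5,6,8,9,11,13,14}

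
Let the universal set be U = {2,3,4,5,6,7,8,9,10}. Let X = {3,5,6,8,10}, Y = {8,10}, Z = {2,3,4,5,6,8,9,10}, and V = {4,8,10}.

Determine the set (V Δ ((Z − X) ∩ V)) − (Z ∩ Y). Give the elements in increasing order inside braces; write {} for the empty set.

{}

Z − X = {2,4,9}
(Z − X) ∩ V = {4}
V Δ ((Z − X) ∩ V) = {8,10}
Z ∩ Y = {8,10}
(V Δ ((Z − X) ∩ V)) − (Z ∩ Y) = {}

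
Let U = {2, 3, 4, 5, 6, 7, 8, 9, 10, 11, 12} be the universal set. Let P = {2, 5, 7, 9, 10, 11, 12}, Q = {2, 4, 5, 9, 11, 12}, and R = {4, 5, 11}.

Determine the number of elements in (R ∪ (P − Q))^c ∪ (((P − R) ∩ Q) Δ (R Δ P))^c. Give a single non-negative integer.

8

P − Q = {7, 10}
R ∪ (P − Q) = {4, 5, 7, 10, 11}
(R ∪ (P − Q))^c = {2, 3, 6, 8, 9, 12}
P − R = {2, 7, 9, 10, 12}
(P − R) ∩ Q = {2, 9, 12}
R Δ P = {2, 4, 7, 9, 10, 12}
((P − R) ∩ Q) Δ (R Δ P) = {4, 7, 10}
(((P − R) ∩ Q) Δ (R Δ P))^c = {2, 3, 5, 6, 8, 9, 11, 12}
(R ∪ (P − Q))^c ∪ (((P − R) ∩ Q) Δ (R Δ P))^c = {2, 3, 5, 6, 8, 9, 11, 12}
|(R ∪ (P − Q))^c ∪ (((P − R) ∩ Q) Δ (R Δ P))^c| = 8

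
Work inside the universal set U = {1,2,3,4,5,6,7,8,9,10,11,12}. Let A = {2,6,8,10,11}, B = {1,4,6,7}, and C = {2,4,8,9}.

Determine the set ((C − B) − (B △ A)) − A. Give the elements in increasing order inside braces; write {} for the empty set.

{9}

C − B = {2,8,9}
B △ A = {1,2,4,7,8,10,11}
(C − B) − (B △ A) = {9}
((C − B) − (B △ A)) − A = {9}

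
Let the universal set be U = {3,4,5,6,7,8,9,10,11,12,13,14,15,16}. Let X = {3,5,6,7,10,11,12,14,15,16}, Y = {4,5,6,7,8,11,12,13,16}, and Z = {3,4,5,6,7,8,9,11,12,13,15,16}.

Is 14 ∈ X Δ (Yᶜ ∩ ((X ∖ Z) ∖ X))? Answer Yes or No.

14 ∉ Y, so 14 ∈ Yᶜ
14 ∈ X and 14 ∉ Z, so 14 ∈ X ∖ Z
14 ∈ (X ∖ Z) and 14 ∈ X, so 14 ∉ (X ∖ Z) ∖ X
14 ∈ Yᶜ and 14 ∉ ((X ∖ Z) ∖ X), so 14 ∉ Yᶜ ∩ ((X ∖ Z) ∖ X)
14 ∈ X and 14 ∉ (Yᶜ ∩ ((X ∖ Z) ∖ X)), so 14 ∈ X Δ (Yᶜ ∩ ((X ∖ Z) ∖ X))

Yes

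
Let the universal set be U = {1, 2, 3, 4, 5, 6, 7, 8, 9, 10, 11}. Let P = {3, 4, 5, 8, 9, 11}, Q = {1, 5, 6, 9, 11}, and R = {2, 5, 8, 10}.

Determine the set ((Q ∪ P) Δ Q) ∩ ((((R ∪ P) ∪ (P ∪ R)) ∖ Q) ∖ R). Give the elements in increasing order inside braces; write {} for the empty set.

Q ∪ P = {1, 3, 4, 5, 6, 8, 9, 11}
(Q ∪ P) Δ Q = {3, 4, 8}
R ∪ P = {2, 3, 4, 5, 8, 9, 10, 11}
P ∪ R = {2, 3, 4, 5, 8, 9, 10, 11}
(R ∪ P) ∪ (P ∪ R) = {2, 3, 4, 5, 8, 9, 10, 11}
((R ∪ P) ∪ (P ∪ R)) ∖ Q = {2, 3, 4, 8, 10}
(((R ∪ P) ∪ (P ∪ R)) ∖ Q) ∖ R = {3, 4}
((Q ∪ P) Δ Q) ∩ ((((R ∪ P) ∪ (P ∪ R)) ∖ Q) ∖ R) = {3, 4}

{3, 4}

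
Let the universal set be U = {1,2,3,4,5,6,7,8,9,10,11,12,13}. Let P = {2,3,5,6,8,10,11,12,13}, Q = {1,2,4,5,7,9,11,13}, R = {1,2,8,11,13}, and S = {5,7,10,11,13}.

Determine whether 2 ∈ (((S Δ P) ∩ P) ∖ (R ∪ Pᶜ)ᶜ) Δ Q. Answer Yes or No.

2 ∉ S and 2 ∈ P, so 2 ∈ S Δ P
2 ∈ (S Δ P) and 2 ∈ P, so 2 ∈ (S Δ P) ∩ P
2 ∈ P, so 2 ∉ Pᶜ
2 ∈ R and 2 ∉ Pᶜ, so 2 ∈ R ∪ Pᶜ
2 ∉ (R ∪ Pᶜ)ᶜ since 2 ∈ (R ∪ Pᶜ)
2 ∈ ((S Δ P) ∩ P) and 2 ∉ (R ∪ Pᶜ)ᶜ, so 2 ∈ ((S Δ P) ∩ P) ∖ (R ∪ Pᶜ)ᶜ
2 ∈ (((S Δ P) ∩ P) ∖ (R ∪ Pᶜ)ᶜ) and 2 ∈ Q, so 2 ∉ (((S Δ P) ∩ P) ∖ (R ∪ Pᶜ)ᶜ) Δ Q

No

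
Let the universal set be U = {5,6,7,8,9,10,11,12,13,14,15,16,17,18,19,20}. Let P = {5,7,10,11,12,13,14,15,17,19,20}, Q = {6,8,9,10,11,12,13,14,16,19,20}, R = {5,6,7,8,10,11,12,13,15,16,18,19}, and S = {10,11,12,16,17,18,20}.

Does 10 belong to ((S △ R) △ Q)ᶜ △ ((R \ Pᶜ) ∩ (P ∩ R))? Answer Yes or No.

10 ∈ S and 10 ∈ R, so 10 ∉ S △ R
10 ∉ (S △ R) and 10 ∈ Q, so 10 ∈ (S △ R) △ Q
10 ∉ ((S △ R) △ Q)ᶜ since 10 ∈ ((S △ R) △ Q)
10 ∈ P, so 10 ∉ Pᶜ
10 ∈ R and 10 ∉ Pᶜ, so 10 ∈ R \ Pᶜ
10 ∈ P and 10 ∈ R, so 10 ∈ P ∩ R
10 ∈ (R \ Pᶜ) and 10 ∈ (P ∩ R), so 10 ∈ (R \ Pᶜ) ∩ (P ∩ R)
10 ∉ ((S △ R) △ Q)ᶜ and 10 ∈ ((R \ Pᶜ) ∩ (P ∩ R)), so 10 ∈ ((S △ R) △ Q)ᶜ △ ((R \ Pᶜ) ∩ (P ∩ R))

Yes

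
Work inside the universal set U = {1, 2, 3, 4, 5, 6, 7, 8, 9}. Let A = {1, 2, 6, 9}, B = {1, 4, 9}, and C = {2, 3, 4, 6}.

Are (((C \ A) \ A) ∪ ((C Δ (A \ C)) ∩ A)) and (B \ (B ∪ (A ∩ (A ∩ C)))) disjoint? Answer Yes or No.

C \ A = {3, 4}
(C \ A) \ A = {3, 4}
A \ C = {1, 9}
C Δ (A \ C) = {1, 2, 3, 4, 6, 9}
(C Δ (A \ C)) ∩ A = {1, 2, 6, 9}
((C \ A) \ A) ∪ ((C Δ (A \ C)) ∩ A) = {1, 2, 3, 4, 6, 9}
A ∩ C = {2, 6}
A ∩ (A ∩ C) = {2, 6}
B ∪ (A ∩ (A ∩ C)) = {1, 2, 4, 6, 9}
B \ (B ∪ (A ∩ (A ∩ C))) = {}
{1, 2, 3, 4, 6, 9} and {} share no elements.

Yes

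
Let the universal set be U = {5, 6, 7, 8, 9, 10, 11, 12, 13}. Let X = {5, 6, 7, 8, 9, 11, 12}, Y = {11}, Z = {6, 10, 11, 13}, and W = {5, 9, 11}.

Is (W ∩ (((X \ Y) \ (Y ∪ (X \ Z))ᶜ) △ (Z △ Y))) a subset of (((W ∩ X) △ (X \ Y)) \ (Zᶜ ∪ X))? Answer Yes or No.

X \ Y = {5, 6, 7, 8, 9, 12}
X \ Z = {5, 7, 8, 9, 12}
Y ∪ (X \ Z) = {5, 7, 8, 9, 11, 12}
(Y ∪ (X \ Z))ᶜ = {6, 10, 13}
(X \ Y) \ (Y ∪ (X \ Z))ᶜ = {5, 7, 8, 9, 12}
Z △ Y = {6, 10, 13}
((X \ Y) \ (Y ∪ (X \ Z))ᶜ) △ (Z △ Y) = {5, 6, 7, 8, 9, 10, 12, 13}
W ∩ (((X \ Y) \ (Y ∪ (X \ Z))ᶜ) △ (Z △ Y)) = {5, 9}
W ∩ X = {5, 9, 11}
(W ∩ X) △ (X \ Y) = {6, 7, 8, 11, 12}
Zᶜ = {5, 7, 8, 9, 12}
Zᶜ ∪ X = {5, 6, 7, 8, 9, 11, 12}
((W ∩ X) △ (X \ Y)) \ (Zᶜ ∪ X) = {}
5 ∈ W ∩ (((X \ Y) \ (Y ∪ (X \ Z))ᶜ) △ (Z △ Y)) but 5 ∉ ((W ∩ X) △ (X \ Y)) \ (Zᶜ ∪ X), so the inclusion fails.

No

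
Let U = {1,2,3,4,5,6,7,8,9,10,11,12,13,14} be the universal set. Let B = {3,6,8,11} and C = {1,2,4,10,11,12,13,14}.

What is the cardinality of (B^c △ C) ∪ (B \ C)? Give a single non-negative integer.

B^c = {1,2,4,5,7,9,10,12,13,14}
B^c △ C = {5,7,9,11}
B \ C = {3,6,8}
(B^c △ C) ∪ (B \ C) = {3,5,6,7,8,9,11}
|(B^c △ C) ∪ (B \ C)| = 7

7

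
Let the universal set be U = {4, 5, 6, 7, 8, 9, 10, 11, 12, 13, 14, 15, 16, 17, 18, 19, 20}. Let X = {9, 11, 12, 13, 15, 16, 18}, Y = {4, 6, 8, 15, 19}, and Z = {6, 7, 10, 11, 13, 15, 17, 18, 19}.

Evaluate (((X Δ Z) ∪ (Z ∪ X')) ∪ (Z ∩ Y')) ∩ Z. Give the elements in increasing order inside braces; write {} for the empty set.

{6, 7, 10, 11, 13, 15, 17, 18, 19}

X Δ Z = {6, 7, 9, 10, 12, 16, 17, 19}
X' = {4, 5, 6, 7, 8, 10, 14, 17, 19, 20}
Z ∪ X' = {4, 5, 6, 7, 8, 10, 11, 13, 14, 15, 17, 18, 19, 20}
(X Δ Z) ∪ (Z ∪ X') = {4, 5, 6, 7, 8, 9, 10, 11, 12, 13, 14, 15, 16, 17, 18, 19, 20}
Y' = {5, 7, 9, 10, 11, 12, 13, 14, 16, 17, 18, 20}
Z ∩ Y' = {7, 10, 11, 13, 17, 18}
((X Δ Z) ∪ (Z ∪ X')) ∪ (Z ∩ Y') = {4, 5, 6, 7, 8, 9, 10, 11, 12, 13, 14, 15, 16, 17, 18, 19, 20}
(((X Δ Z) ∪ (Z ∪ X')) ∪ (Z ∩ Y')) ∩ Z = {6, 7, 10, 11, 13, 15, 17, 18, 19}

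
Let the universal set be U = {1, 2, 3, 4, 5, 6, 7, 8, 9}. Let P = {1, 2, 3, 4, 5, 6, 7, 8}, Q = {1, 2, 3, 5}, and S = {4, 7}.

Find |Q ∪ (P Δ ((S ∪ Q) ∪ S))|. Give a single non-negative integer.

6

S ∪ Q = {1, 2, 3, 4, 5, 7}
(S ∪ Q) ∪ S = {1, 2, 3, 4, 5, 7}
P Δ ((S ∪ Q) ∪ S) = {6, 8}
Q ∪ (P Δ ((S ∪ Q) ∪ S)) = {1, 2, 3, 5, 6, 8}
|Q ∪ (P Δ ((S ∪ Q) ∪ S))| = 6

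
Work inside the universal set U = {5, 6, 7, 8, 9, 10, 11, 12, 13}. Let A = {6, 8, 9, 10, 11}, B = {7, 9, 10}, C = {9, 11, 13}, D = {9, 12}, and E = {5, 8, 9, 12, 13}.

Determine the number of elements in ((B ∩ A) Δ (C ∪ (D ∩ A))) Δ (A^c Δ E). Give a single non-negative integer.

B ∩ A = {9, 10}
D ∩ A = {9}
C ∪ (D ∩ A) = {9, 11, 13}
(B ∩ A) Δ (C ∪ (D ∩ A)) = {10, 11, 13}
A^c = {5, 7, 12, 13}
A^c Δ E = {7, 8, 9}
((B ∩ A) Δ (C ∪ (D ∩ A))) Δ (A^c Δ E) = {7, 8, 9, 10, 11, 13}
|((B ∩ A) Δ (C ∪ (D ∩ A))) Δ (A^c Δ E)| = 6

6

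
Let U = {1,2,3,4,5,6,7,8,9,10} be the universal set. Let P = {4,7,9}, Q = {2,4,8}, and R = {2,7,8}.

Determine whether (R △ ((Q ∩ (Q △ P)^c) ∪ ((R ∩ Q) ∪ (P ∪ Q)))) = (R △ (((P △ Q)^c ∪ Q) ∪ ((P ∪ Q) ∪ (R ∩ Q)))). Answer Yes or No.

No

Q △ P = {2,7,8,9}
(Q △ P)^c = {1,3,4,5,6,10}
Q ∩ (Q △ P)^c = {4}
R ∩ Q = {2,8}
P ∪ Q = {2,4,7,8,9}
(R ∩ Q) ∪ (P ∪ Q) = {2,4,7,8,9}
(Q ∩ (Q △ P)^c) ∪ ((R ∩ Q) ∪ (P ∪ Q)) = {2,4,7,8,9}
R △ ((Q ∩ (Q △ P)^c) ∪ ((R ∩ Q) ∪ (P ∪ Q))) = {4,9}
P △ Q = {2,7,8,9}
(P △ Q)^c = {1,3,4,5,6,10}
(P △ Q)^c ∪ Q = {1,2,3,4,5,6,8,10}
(P ∪ Q) ∪ (R ∩ Q) = {2,4,7,8,9}
((P △ Q)^c ∪ Q) ∪ ((P ∪ Q) ∪ (R ∩ Q)) = {1,2,3,4,5,6,7,8,9,10}
R △ (((P △ Q)^c ∪ Q) ∪ ((P ∪ Q) ∪ (R ∩ Q))) = {1,3,4,5,6,9,10}
1 ∈ R △ (((P △ Q)^c ∪ Q) ∪ ((P ∪ Q) ∪ (R ∩ Q))) but 1 ∉ R △ ((Q ∩ (Q △ P)^c) ∪ ((R ∩ Q) ∪ (P ∪ Q))), so they differ.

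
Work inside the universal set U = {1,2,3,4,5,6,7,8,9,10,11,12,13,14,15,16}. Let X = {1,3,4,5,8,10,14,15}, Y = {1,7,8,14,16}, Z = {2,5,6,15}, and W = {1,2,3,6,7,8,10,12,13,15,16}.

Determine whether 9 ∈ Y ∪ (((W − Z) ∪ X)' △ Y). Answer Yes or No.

9 ∉ W and 9 ∉ Z, so 9 ∉ W − Z
9 ∉ (W − Z) and 9 ∉ X, so 9 ∉ (W − Z) ∪ X
9 ∈ ((W − Z) ∪ X)' since 9 ∉ ((W − Z) ∪ X)
9 ∈ ((W − Z) ∪ X)' and 9 ∉ Y, so 9 ∈ ((W − Z) ∪ X)' △ Y
9 ∉ Y and 9 ∈ (((W − Z) ∪ X)' △ Y), so 9 ∈ Y ∪ (((W − Z) ∪ X)' △ Y)

Yes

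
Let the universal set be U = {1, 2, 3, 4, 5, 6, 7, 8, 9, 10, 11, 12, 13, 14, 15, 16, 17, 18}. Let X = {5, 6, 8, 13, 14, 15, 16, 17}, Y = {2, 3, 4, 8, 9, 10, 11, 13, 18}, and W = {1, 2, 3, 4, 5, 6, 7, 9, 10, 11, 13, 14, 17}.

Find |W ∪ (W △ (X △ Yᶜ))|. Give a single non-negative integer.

15

Yᶜ = {1, 5, 6, 7, 12, 14, 15, 16, 17}
X △ Yᶜ = {1, 7, 8, 12, 13}
W △ (X △ Yᶜ) = {2, 3, 4, 5, 6, 8, 9, 10, 11, 12, 14, 17}
W ∪ (W △ (X △ Yᶜ)) = {1, 2, 3, 4, 5, 6, 7, 8, 9, 10, 11, 12, 13, 14, 17}
|W ∪ (W △ (X △ Yᶜ))| = 15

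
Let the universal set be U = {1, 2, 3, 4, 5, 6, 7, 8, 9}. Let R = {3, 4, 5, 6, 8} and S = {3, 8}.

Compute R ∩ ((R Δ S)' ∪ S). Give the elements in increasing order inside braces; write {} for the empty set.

R Δ S = {4, 5, 6}
(R Δ S)' = {1, 2, 3, 7, 8, 9}
(R Δ S)' ∪ S = {1, 2, 3, 7, 8, 9}
R ∩ ((R Δ S)' ∪ S) = {3, 8}

{3, 8}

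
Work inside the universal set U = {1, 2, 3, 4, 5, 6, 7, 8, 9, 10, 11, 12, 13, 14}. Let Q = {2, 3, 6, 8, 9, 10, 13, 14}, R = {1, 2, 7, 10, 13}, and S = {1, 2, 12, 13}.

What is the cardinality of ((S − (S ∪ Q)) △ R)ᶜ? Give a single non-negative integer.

S ∪ Q = {1, 2, 3, 6, 8, 9, 10, 12, 13, 14}
S − (S ∪ Q) = {}
(S − (S ∪ Q)) △ R = {1, 2, 7, 10, 13}
((S − (S ∪ Q)) △ R)ᶜ = {3, 4, 5, 6, 8, 9, 11, 12, 14}
|((S − (S ∪ Q)) △ R)ᶜ| = 9

9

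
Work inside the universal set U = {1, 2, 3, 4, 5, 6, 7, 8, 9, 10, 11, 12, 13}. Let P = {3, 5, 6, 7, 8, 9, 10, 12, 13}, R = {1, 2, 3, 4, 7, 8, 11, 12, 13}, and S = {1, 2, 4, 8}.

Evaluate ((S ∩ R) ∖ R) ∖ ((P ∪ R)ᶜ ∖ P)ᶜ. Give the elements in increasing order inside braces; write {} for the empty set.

{}

S ∩ R = {1, 2, 4, 8}
(S ∩ R) ∖ R = {}
P ∪ R = {1, 2, 3, 4, 5, 6, 7, 8, 9, 10, 11, 12, 13}
(P ∪ R)ᶜ = {}
(P ∪ R)ᶜ ∖ P = {}
((P ∪ R)ᶜ ∖ P)ᶜ = {1, 2, 3, 4, 5, 6, 7, 8, 9, 10, 11, 12, 13}
((S ∩ R) ∖ R) ∖ ((P ∪ R)ᶜ ∖ P)ᶜ = {}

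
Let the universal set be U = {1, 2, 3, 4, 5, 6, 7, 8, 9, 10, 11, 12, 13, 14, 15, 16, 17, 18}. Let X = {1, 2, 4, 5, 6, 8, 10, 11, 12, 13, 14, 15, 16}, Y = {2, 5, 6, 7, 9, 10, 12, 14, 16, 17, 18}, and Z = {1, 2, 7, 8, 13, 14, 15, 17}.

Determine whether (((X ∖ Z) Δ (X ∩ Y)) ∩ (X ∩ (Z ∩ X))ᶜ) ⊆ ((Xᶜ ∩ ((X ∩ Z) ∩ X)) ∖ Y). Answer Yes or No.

X ∖ Z = {4, 5, 6, 10, 11, 12, 16}
X ∩ Y = {2, 5, 6, 10, 12, 14, 16}
(X ∖ Z) Δ (X ∩ Y) = {2, 4, 11, 14}
Z ∩ X = {1, 2, 8, 13, 14, 15}
X ∩ (Z ∩ X) = {1, 2, 8, 13, 14, 15}
(X ∩ (Z ∩ X))ᶜ = {3, 4, 5, 6, 7, 9, 10, 11, 12, 16, 17, 18}
((X ∖ Z) Δ (X ∩ Y)) ∩ (X ∩ (Z ∩ X))ᶜ = {4, 11}
Xᶜ = {3, 7, 9, 17, 18}
X ∩ Z = {1, 2, 8, 13, 14, 15}
(X ∩ Z) ∩ X = {1, 2, 8, 13, 14, 15}
Xᶜ ∩ ((X ∩ Z) ∩ X) = {}
(Xᶜ ∩ ((X ∩ Z) ∩ X)) ∖ Y = {}
4 ∈ ((X ∖ Z) Δ (X ∩ Y)) ∩ (X ∩ (Z ∩ X))ᶜ but 4 ∉ (Xᶜ ∩ ((X ∩ Z) ∩ X)) ∖ Y, so the inclusion fails.

No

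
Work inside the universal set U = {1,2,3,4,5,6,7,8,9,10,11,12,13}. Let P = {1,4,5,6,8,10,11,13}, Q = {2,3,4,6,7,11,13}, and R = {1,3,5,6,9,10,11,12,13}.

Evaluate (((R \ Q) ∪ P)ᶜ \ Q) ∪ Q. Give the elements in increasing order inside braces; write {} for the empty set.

R \ Q = {1,5,9,10,12}
(R \ Q) ∪ P = {1,4,5,6,8,9,10,11,12,13}
((R \ Q) ∪ P)ᶜ = {2,3,7}
((R \ Q) ∪ P)ᶜ \ Q = {}
(((R \ Q) ∪ P)ᶜ \ Q) ∪ Q = {2,3,4,6,7,11,13}

{2,3,4,6,7,11,13}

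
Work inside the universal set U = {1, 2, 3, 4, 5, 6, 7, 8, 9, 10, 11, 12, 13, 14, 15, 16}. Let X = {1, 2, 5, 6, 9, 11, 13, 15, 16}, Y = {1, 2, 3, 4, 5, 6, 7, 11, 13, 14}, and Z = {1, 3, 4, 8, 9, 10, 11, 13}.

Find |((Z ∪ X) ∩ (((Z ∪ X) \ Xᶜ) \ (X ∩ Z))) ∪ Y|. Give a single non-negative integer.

12

Z ∪ X = {1, 2, 3, 4, 5, 6, 8, 9, 10, 11, 13, 15, 16}
Xᶜ = {3, 4, 7, 8, 10, 12, 14}
(Z ∪ X) \ Xᶜ = {1, 2, 5, 6, 9, 11, 13, 15, 16}
X ∩ Z = {1, 9, 11, 13}
((Z ∪ X) \ Xᶜ) \ (X ∩ Z) = {2, 5, 6, 15, 16}
(Z ∪ X) ∩ (((Z ∪ X) \ Xᶜ) \ (X ∩ Z)) = {2, 5, 6, 15, 16}
((Z ∪ X) ∩ (((Z ∪ X) \ Xᶜ) \ (X ∩ Z))) ∪ Y = {1, 2, 3, 4, 5, 6, 7, 11, 13, 14, 15, 16}
|((Z ∪ X) ∩ (((Z ∪ X) \ Xᶜ) \ (X ∩ Z))) ∪ Y| = 12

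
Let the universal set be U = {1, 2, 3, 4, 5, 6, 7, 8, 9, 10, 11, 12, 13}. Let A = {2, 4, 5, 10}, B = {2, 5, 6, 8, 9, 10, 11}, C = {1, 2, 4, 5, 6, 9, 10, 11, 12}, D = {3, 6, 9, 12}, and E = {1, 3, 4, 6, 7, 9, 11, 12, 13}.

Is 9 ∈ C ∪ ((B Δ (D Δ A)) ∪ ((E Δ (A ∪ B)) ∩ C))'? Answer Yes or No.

9 ∈ D and 9 ∉ A, so 9 ∈ D Δ A
9 ∈ B and 9 ∈ (D Δ A), so 9 ∉ B Δ (D Δ A)
9 ∉ A and 9 ∈ B, so 9 ∈ A ∪ B
9 ∈ E and 9 ∈ (A ∪ B), so 9 ∉ E Δ (A ∪ B)
9 ∉ (E Δ (A ∪ B)) and 9 ∈ C, so 9 ∉ (E Δ (A ∪ B)) ∩ C
9 ∉ (B Δ (D Δ A)) and 9 ∉ ((E Δ (A ∪ B)) ∩ C), so 9 ∉ (B Δ (D Δ A)) ∪ ((E Δ (A ∪ B)) ∩ C)
9 ∈ ((B Δ (D Δ A)) ∪ ((E Δ (A ∪ B)) ∩ C))' since 9 ∉ ((B Δ (D Δ A)) ∪ ((E Δ (A ∪ B)) ∩ C))
9 ∈ C and 9 ∈ ((B Δ (D Δ A)) ∪ ((E Δ (A ∪ B)) ∩ C))', so 9 ∈ C ∪ ((B Δ (D Δ A)) ∪ ((E Δ (A ∪ B)) ∩ C))'

Yes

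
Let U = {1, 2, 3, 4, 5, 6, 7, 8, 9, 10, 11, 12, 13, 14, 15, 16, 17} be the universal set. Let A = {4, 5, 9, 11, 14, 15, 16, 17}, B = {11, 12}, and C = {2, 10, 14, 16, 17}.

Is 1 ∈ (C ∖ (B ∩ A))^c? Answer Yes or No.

1 ∉ B and 1 ∉ A, so 1 ∉ B ∩ A
1 ∉ C and 1 ∉ (B ∩ A), so 1 ∉ C ∖ (B ∩ A)
1 ∈ (C ∖ (B ∩ A))^c since 1 ∉ (C ∖ (B ∩ A))

Yes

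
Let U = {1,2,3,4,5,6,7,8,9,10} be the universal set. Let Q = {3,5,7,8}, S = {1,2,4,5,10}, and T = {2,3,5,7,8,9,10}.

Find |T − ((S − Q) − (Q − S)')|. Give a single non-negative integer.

7

S − Q = {1,2,4,10}
Q − S = {3,7,8}
(Q − S)' = {1,2,4,5,6,9,10}
(S − Q) − (Q − S)' = {}
T − ((S − Q) − (Q − S)') = {2,3,5,7,8,9,10}
|T − ((S − Q) − (Q − S)')| = 7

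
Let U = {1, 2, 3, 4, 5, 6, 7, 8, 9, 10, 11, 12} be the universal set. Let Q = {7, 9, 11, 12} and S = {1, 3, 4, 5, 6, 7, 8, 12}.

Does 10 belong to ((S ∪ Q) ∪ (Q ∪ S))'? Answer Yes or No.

Yes

10 ∉ S and 10 ∉ Q, so 10 ∉ S ∪ Q
10 ∉ Q and 10 ∉ S, so 10 ∉ Q ∪ S
10 ∉ (S ∪ Q) and 10 ∉ (Q ∪ S), so 10 ∉ (S ∪ Q) ∪ (Q ∪ S)
10 ∈ ((S ∪ Q) ∪ (Q ∪ S))' since 10 ∉ ((S ∪ Q) ∪ (Q ∪ S))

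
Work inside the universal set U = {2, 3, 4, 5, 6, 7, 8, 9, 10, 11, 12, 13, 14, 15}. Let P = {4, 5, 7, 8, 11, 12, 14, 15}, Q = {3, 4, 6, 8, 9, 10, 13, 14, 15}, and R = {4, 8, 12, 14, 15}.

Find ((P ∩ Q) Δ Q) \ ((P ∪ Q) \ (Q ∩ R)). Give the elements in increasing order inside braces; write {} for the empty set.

{}

P ∩ Q = {4, 8, 14, 15}
(P ∩ Q) Δ Q = {3, 6, 9, 10, 13}
P ∪ Q = {3, 4, 5, 6, 7, 8, 9, 10, 11, 12, 13, 14, 15}
Q ∩ R = {4, 8, 14, 15}
(P ∪ Q) \ (Q ∩ R) = {3, 5, 6, 7, 9, 10, 11, 12, 13}
((P ∩ Q) Δ Q) \ ((P ∪ Q) \ (Q ∩ R)) = {}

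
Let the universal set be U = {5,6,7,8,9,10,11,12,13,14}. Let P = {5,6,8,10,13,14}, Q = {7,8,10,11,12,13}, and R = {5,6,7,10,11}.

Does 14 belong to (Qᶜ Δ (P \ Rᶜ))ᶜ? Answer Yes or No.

No

14 ∉ Q, so 14 ∈ Qᶜ
14 ∉ R, so 14 ∈ Rᶜ
14 ∈ P and 14 ∈ Rᶜ, so 14 ∉ P \ Rᶜ
14 ∈ Qᶜ and 14 ∉ (P \ Rᶜ), so 14 ∈ Qᶜ Δ (P \ Rᶜ)
14 ∉ (Qᶜ Δ (P \ Rᶜ))ᶜ since 14 ∈ (Qᶜ Δ (P \ Rᶜ))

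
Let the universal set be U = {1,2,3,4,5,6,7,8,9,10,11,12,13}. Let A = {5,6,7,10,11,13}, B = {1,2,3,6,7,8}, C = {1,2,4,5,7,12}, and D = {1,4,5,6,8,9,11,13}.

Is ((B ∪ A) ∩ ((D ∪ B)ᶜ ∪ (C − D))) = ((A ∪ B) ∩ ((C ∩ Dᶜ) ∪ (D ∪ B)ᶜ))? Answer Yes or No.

B ∪ A = {1,2,3,5,6,7,8,10,11,13}
D ∪ B = {1,2,3,4,5,6,7,8,9,11,13}
(D ∪ B)ᶜ = {10,12}
C − D = {2,7,12}
(D ∪ B)ᶜ ∪ (C − D) = {2,7,10,12}
(B ∪ A) ∩ ((D ∪ B)ᶜ ∪ (C − D)) = {2,7,10}
A ∪ B = {1,2,3,5,6,7,8,10,11,13}
Dᶜ = {2,3,7,10,12}
C ∩ Dᶜ = {2,7,12}
(C ∩ Dᶜ) ∪ (D ∪ B)ᶜ = {2,7,10,12}
(A ∪ B) ∩ ((C ∩ Dᶜ) ∪ (D ∪ B)ᶜ) = {2,7,10}
Both equal {2,7,10}, so (B ∪ A) ∩ ((D ∪ B)ᶜ ∪ (C − D)) = (A ∪ B) ∩ ((C ∩ Dᶜ) ∪ (D ∪ B)ᶜ).

Yes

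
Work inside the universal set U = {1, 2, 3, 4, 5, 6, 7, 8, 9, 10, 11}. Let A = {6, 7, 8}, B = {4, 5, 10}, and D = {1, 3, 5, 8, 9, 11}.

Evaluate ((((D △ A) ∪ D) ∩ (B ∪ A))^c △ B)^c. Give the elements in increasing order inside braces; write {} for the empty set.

{4, 6, 7, 8, 10}

D △ A = {1, 3, 5, 6, 7, 9, 11}
(D △ A) ∪ D = {1, 3, 5, 6, 7, 8, 9, 11}
B ∪ A = {4, 5, 6, 7, 8, 10}
((D △ A) ∪ D) ∩ (B ∪ A) = {5, 6, 7, 8}
(((D △ A) ∪ D) ∩ (B ∪ A))^c = {1, 2, 3, 4, 9, 10, 11}
(((D △ A) ∪ D) ∩ (B ∪ A))^c △ B = {1, 2, 3, 5, 9, 11}
((((D △ A) ∪ D) ∩ (B ∪ A))^c △ B)^c = {4, 6, 7, 8, 10}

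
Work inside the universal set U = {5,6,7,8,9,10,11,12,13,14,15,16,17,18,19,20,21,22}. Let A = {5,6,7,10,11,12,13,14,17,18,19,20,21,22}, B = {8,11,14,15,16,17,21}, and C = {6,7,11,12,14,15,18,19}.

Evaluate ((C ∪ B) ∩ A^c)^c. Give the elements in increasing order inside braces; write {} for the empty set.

{5,6,7,9,10,11,12,13,14,17,18,19,20,21,22}

C ∪ B = {6,7,8,11,12,14,15,16,17,18,19,21}
A^c = {8,9,15,16}
(C ∪ B) ∩ A^c = {8,15,16}
((C ∪ B) ∩ A^c)^c = {5,6,7,9,10,11,12,13,14,17,18,19,20,21,22}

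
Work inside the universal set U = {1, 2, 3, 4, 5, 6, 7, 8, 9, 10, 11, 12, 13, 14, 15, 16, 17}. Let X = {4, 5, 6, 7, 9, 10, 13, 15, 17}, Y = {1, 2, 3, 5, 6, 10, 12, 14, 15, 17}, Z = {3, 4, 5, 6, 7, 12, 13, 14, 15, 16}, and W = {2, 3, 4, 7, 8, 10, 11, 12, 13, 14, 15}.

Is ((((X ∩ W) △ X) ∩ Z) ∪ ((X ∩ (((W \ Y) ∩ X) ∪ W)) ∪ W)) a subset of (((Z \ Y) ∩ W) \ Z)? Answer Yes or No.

X ∩ W = {4, 7, 10, 13, 15}
(X ∩ W) △ X = {5, 6, 9, 17}
((X ∩ W) △ X) ∩ Z = {5, 6}
W \ Y = {4, 7, 8, 11, 13}
(W \ Y) ∩ X = {4, 7, 13}
((W \ Y) ∩ X) ∪ W = {2, 3, 4, 7, 8, 10, 11, 12, 13, 14, 15}
X ∩ (((W \ Y) ∩ X) ∪ W) = {4, 7, 10, 13, 15}
(X ∩ (((W \ Y) ∩ X) ∪ W)) ∪ W = {2, 3, 4, 7, 8, 10, 11, 12, 13, 14, 15}
(((X ∩ W) △ X) ∩ Z) ∪ ((X ∩ (((W \ Y) ∩ X) ∪ W)) ∪ W) = {2, 3, 4, 5, 6, 7, 8, 10, 11, 12, 13, 14, 15}
Z \ Y = {4, 7, 13, 16}
(Z \ Y) ∩ W = {4, 7, 13}
((Z \ Y) ∩ W) \ Z = {}
2 ∈ (((X ∩ W) △ X) ∩ Z) ∪ ((X ∩ (((W \ Y) ∩ X) ∪ W)) ∪ W) but 2 ∉ ((Z \ Y) ∩ W) \ Z, so the inclusion fails.

No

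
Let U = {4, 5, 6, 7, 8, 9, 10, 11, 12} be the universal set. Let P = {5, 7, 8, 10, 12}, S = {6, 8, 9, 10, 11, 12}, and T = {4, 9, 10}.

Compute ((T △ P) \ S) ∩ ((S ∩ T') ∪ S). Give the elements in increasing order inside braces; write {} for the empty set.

{}

T △ P = {4, 5, 7, 8, 9, 12}
(T △ P) \ S = {4, 5, 7}
T' = {5, 6, 7, 8, 11, 12}
S ∩ T' = {6, 8, 11, 12}
(S ∩ T') ∪ S = {6, 8, 9, 10, 11, 12}
((T △ P) \ S) ∩ ((S ∩ T') ∪ S) = {}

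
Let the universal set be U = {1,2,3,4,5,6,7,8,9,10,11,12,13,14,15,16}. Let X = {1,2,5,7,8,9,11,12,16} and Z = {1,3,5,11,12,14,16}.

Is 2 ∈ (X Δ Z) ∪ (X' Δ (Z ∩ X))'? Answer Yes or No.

2 ∈ X and 2 ∉ Z, so 2 ∈ X Δ Z
2 ∈ X, so 2 ∉ X'
2 ∉ Z and 2 ∈ X, so 2 ∉ Z ∩ X
2 ∉ X' and 2 ∉ (Z ∩ X), so 2 ∉ X' Δ (Z ∩ X)
2 ∈ (X' Δ (Z ∩ X))' since 2 ∉ (X' Δ (Z ∩ X))
2 ∈ (X Δ Z) and 2 ∈ (X' Δ (Z ∩ X))', so 2 ∈ (X Δ Z) ∪ (X' Δ (Z ∩ X))'

Yes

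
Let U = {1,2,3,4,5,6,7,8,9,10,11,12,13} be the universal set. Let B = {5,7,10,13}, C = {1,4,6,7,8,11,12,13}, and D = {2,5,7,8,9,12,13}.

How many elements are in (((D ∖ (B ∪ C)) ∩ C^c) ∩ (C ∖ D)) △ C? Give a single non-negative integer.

8

B ∪ C = {1,4,5,6,7,8,10,11,12,13}
D ∖ (B ∪ C) = {2,9}
C^c = {2,3,5,9,10}
(D ∖ (B ∪ C)) ∩ C^c = {2,9}
C ∖ D = {1,4,6,11}
((D ∖ (B ∪ C)) ∩ C^c) ∩ (C ∖ D) = {}
(((D ∖ (B ∪ C)) ∩ C^c) ∩ (C ∖ D)) △ C = {1,4,6,7,8,11,12,13}
|(((D ∖ (B ∪ C)) ∩ C^c) ∩ (C ∖ D)) △ C| = 8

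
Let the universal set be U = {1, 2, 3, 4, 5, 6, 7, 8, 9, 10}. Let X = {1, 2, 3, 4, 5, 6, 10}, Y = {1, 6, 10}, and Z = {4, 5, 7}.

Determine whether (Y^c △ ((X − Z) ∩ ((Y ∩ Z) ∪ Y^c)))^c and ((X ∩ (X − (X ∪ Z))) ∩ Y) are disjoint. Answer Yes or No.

Yes

Y^c = {2, 3, 4, 5, 7, 8, 9}
X − Z = {1, 2, 3, 6, 10}
Y ∩ Z = {}
(Y ∩ Z) ∪ Y^c = {2, 3, 4, 5, 7, 8, 9}
(X − Z) ∩ ((Y ∩ Z) ∪ Y^c) = {2, 3}
Y^c △ ((X − Z) ∩ ((Y ∩ Z) ∪ Y^c)) = {4, 5, 7, 8, 9}
(Y^c △ ((X − Z) ∩ ((Y ∩ Z) ∪ Y^c)))^c = {1, 2, 3, 6, 10}
X ∪ Z = {1, 2, 3, 4, 5, 6, 7, 10}
X − (X ∪ Z) = {}
X ∩ (X − (X ∪ Z)) = {}
(X ∩ (X − (X ∪ Z))) ∩ Y = {}
{1, 2, 3, 6, 10} and {} share no elements.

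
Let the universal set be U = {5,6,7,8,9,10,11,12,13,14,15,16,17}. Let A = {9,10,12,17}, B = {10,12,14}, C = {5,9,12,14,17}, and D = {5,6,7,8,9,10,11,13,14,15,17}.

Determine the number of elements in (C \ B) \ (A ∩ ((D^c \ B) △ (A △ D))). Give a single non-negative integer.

3

C \ B = {5,9,17}
D^c = {12,16}
D^c \ B = {16}
A △ D = {5,6,7,8,11,12,13,14,15}
(D^c \ B) △ (A △ D) = {5,6,7,8,11,12,13,14,15,16}
A ∩ ((D^c \ B) △ (A △ D)) = {12}
(C \ B) \ (A ∩ ((D^c \ B) △ (A △ D))) = {5,9,17}
|(C \ B) \ (A ∩ ((D^c \ B) △ (A △ D)))| = 3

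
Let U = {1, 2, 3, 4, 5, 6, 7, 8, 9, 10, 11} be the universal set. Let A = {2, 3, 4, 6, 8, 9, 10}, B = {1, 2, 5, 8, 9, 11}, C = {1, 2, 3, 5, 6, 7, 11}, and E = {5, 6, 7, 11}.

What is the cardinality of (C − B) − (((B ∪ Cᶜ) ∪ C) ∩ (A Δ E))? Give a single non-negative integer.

C − B = {3, 6, 7}
Cᶜ = {4, 8, 9, 10}
B ∪ Cᶜ = {1, 2, 4, 5, 8, 9, 10, 11}
(B ∪ Cᶜ) ∪ C = {1, 2, 3, 4, 5, 6, 7, 8, 9, 10, 11}
A Δ E = {2, 3, 4, 5, 7, 8, 9, 10, 11}
((B ∪ Cᶜ) ∪ C) ∩ (A Δ E) = {2, 3, 4, 5, 7, 8, 9, 10, 11}
(C − B) − (((B ∪ Cᶜ) ∪ C) ∩ (A Δ E)) = {6}
|(C − B) − (((B ∪ Cᶜ) ∪ C) ∩ (A Δ E))| = 1

1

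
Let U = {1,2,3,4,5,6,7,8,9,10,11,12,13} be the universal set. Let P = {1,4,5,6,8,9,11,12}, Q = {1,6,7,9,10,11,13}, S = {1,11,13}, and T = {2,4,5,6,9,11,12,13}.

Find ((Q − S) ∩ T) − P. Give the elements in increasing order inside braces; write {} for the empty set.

{}

Q − S = {6,7,9,10}
(Q − S) ∩ T = {6,9}
((Q − S) ∩ T) − P = {}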